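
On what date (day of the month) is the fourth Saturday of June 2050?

25

June 1, 2050 is a Wednesday, so the first Saturday is the 4th.
The fourth Saturday is 4 + 21 = 25.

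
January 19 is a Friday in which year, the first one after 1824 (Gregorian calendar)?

From one year to the next, a fixed date's weekday advances by 1, or by 2 when a Feb 29 lies between the two dates.
1824: January 19 is Monday.
1825: Wednesday (+2)
1826: Thursday (+1)
1827: Friday (+1)
January 19 falls on a Friday in 1827.

1827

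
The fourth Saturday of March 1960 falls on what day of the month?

26

March 1, 1960 is a Tuesday, so the first Saturday is the 5th.
The fourth Saturday is 5 + 21 = 26.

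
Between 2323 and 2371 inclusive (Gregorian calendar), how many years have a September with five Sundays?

14

September has 30 days; it has five Sundays when Sunday falls among the first (month-length − 28) days — i.e. when September 1 is one of Sunday/Saturday.
September 1 by year: 2323:Sat✓ 2324:Mon 2325:Tue 2326:Wed 2327:Thu 2328:Sat✓ 2329:Sun✓ 2330:Mon 2331:Tue 2332:Thu 2333:Fri 2334:Sat✓ 2335:Sun✓ 2336:Tue 2337:Wed …(19 more)… 2357:Sun✓ 2358:Mon 2359:Tue 2360:Thu 2361:Fri 2362:Sat✓ 2363:Sun✓ 2364:Tue 2365:Wed 2366:Thu 2367:Fri 2368:Sun✓ 2369:Mon 2370:Tue 2371:Wed
Years with five Sundays: 2323, 2328, 2329, 2334, 2335, 2340, 2345, 2346, 2351, 2356, 2357, 2362, 2363, 2368 → 14.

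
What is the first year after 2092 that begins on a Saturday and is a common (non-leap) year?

Jan 1 advances by 2 weekdays after a leap year and by 1 after a common year.
2092: Jan 1 is Tuesday (leap).
2093: Thursday
2094: Friday
2095: Saturday
2095 begins on a Saturday and is a common year.

2095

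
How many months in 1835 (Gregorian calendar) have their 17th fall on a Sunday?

Check the 17th of each month of 1835: Jan 17: Sat, Feb 17: Tue, Mar 17: Tue, Apr 17: Fri, May 17: Sun, Jun 17: Wed, Jul 17: Fri, Aug 17: Mon, Sep 17: Thu, Oct 17: Sat, Nov 17: Tue, Dec 17: Thu.
Sunday occurs in May — 1 month.

1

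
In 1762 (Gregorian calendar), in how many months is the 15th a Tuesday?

Check the 15th of each month of 1762: Jan 15: Fri, Feb 15: Mon, Mar 15: Mon, Apr 15: Thu, May 15: Sat, Jun 15: Tue, Jul 15: Thu, Aug 15: Sun, Sep 15: Wed, Oct 15: Fri, Nov 15: Mon, Dec 15: Wed.
Tuesday occurs in June — 1 month.

1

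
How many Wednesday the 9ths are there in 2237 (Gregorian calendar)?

Check the 9th of each month of 2237: Jan 9: Mon, Feb 9: Thu, Mar 9: Thu, Apr 9: Sun, May 9: Tue, Jun 9: Fri, Jul 9: Sun, Aug 9: Wed, Sep 9: Sat, Oct 9: Mon, Nov 9: Thu, Dec 9: Sat.
Wednesday occurs in August — 1 month.

1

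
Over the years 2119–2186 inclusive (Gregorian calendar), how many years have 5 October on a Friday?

Track 5 October's weekday year by year (advancing +1, or +2 across a Feb 29):
  2119: Thu  2120: Sat (+2)  2121: Sun (+1)  2122: Mon (+1)  2123: Tue (+1)
  2124: Thu (+2)  2125: Fri (+1) ✓  2126: Sat (+1)  2127: Sun (+1)  2128: Tue (+2)
  2129: Wed (+1)  2130: Thu (+1)  2131: Fri (+1) ✓  2132: Sun (+2)  … (40 more years) …
  2173: Tue (+1)  2174: Wed (+1)  2175: Thu (+1)  2176: Sat (+2)  2177: Sun (+1)
  2178: Mon (+1)  2179: Tue (+1)  2180: Thu (+2)  2181: Fri (+1) ✓  2182: Sat (+1)
  2183: Sun (+1)  2184: Tue (+2)  2185: Wed (+1)  2186: Thu (+1)
Friday years: 2125, 2131, 2136, 2142, 2153, 2159, 2164, 2170, 2181 — 9 in total.

9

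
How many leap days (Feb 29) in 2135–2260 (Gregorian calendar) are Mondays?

5

Leap years in 2135–2260: 31 of them.
Feb 29 weekday advances by 5 (mod 7) from one leap year to the next four years later (or differs when a century non-leap intervenes).
Leap-day weekdays: 2136:Wed 2140:Mon✓ 2144:Sat 2148:Thu 2152:Tue 2156:Sun 2160:Fri 2164:Wed 2168:Mon✓ 2172:Sat 2176:Thu 2180:Tue 2184:Sun …(5 more)… 2212:Sat 2216:Thu 2220:Tue 2224:Sun 2228:Fri 2232:Wed 2236:Mon✓ 2240:Sat 2244:Thu 2248:Tue 2252:Sun 2256:Fri 2260:Wed
Monday: 2140, 2168, 2196, 2208, 2236 → 5.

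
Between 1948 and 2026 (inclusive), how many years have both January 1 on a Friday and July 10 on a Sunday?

3

Check each year's weekday for January 1 and July 10:
  1948: Thu/Sat  1949: Sat/Sun  1950: Sun/Mon  1951: Mon/Tue  1952: Tue/Thu  1953: Thu/Fri  1954: Fri/Sat  1955: Sat/Sun  1956: Sun/Tue  1957: Tue/Wed  1958: Wed/Thu  1959: Thu/Fri  1960: Fri/Sun ✓  1961: Sun/Mon  …(51 more)…  2013: Tue/Wed  2014: Wed/Thu  2015: Thu/Fri  2016: Fri/Sun ✓  2017: Sun/Mon  2018: Mon/Tue  2019: Tue/Wed  2020: Wed/Fri  2021: Fri/Sat  2022: Sat/Sun  2023: Sun/Mon  2024: Mon/Wed  2025: Wed/Thu  2026: Thu/Fri
Both conditions hold in: 1960, 1988, 2016 — 3.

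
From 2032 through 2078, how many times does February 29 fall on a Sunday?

2

Leap years in 2032–2078: 12 of them.
Feb 29 weekday advances by 5 (mod 7) from one leap year to the next four years later (or differs when a century non-leap intervenes).
Leap-day weekdays: 2032:Sun✓ 2036:Fri 2040:Wed 2044:Mon 2048:Sat 2052:Thu 2056:Tue 2060:Sun✓ 2064:Fri 2068:Wed 2072:Mon 2076:Sat
Sunday: 2032, 2060 → 2.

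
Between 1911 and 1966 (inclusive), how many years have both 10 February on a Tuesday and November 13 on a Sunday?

0

Check each year's weekday for 10 February and November 13:
  1911: Fri/Mon  1912: Sat/Wed  1913: Mon/Thu  1914: Tue/Fri  1915: Wed/Sat  1916: Thu/Mon  1917: Sat/Tue  1918: Sun/Wed  1919: Mon/Thu  1920: Tue/Sat  1921: Thu/Sun  1922: Fri/Mon  1923: Sat/Tue  1924: Sun/Thu  …(28 more)…  1953: Tue/Fri  1954: Wed/Sat  1955: Thu/Sun  1956: Fri/Tue  1957: Sun/Wed  1958: Mon/Thu  1959: Tue/Fri  1960: Wed/Sun  1961: Fri/Mon  1962: Sat/Tue  1963: Sun/Wed  1964: Mon/Fri  1965: Wed/Sat  1966: Thu/Sun
Both conditions hold in: no year — 0.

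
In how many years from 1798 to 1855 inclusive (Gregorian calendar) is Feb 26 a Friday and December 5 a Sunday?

6

Check each year's weekday for Feb 26 and December 5:
  1798: Mon/Wed  1799: Tue/Thu  1800: Wed/Fri  1801: Thu/Sat  1802: Fri/Sun ✓  1803: Sat/Mon  1804: Sun/Wed  1805: Tue/Thu  1806: Wed/Fri  1807: Thu/Sat  1808: Fri/Mon  1809: Sun/Tue  1810: Mon/Wed  1811: Tue/Thu  …(30 more)…  1842: Sat/Mon  1843: Sun/Tue  1844: Mon/Thu  1845: Wed/Fri  1846: Thu/Sat  1847: Fri/Sun ✓  1848: Sat/Tue  1849: Mon/Wed  1850: Tue/Thu  1851: Wed/Fri  1852: Thu/Sun  1853: Sat/Mon  1854: Sun/Tue  1855: Mon/Wed
Both conditions hold in: 1802, 1813, 1819, 1830, 1841, 1847 — 6.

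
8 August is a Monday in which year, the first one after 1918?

From one year to the next, a fixed date's weekday advances by 1, or by 2 when a Feb 29 lies between the two dates.
1918: August 8 is Thursday.
1919: Friday (+1)
1920: Sunday (+2)
1921: Monday (+1)
8 August falls on a Monday in 1921.

1921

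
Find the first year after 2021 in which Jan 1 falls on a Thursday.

Jan 1 advances by 2 weekdays after a leap year and by 1 after a common year.
2021: Jan 1 is Friday.
2022: Saturday
2023: Sunday
2024: Monday (leap)
2025: Wednesday
2026: Thursday
2026 begins on a Thursday

2026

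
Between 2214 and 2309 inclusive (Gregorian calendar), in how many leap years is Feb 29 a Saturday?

Leap years in 2214–2309: 23 of them.
Feb 29 weekday advances by 5 (mod 7) from one leap year to the next four years later (or differs when a century non-leap intervenes).
Leap-day weekdays: 2216:Thu 2220:Tue 2224:Sun 2228:Fri 2232:Wed 2236:Mon 2240:Sat✓ 2244:Thu 2248:Tue 2252:Sun 2256:Fri 2260:Wed 2264:Mon 2268:Sat✓ 2272:Thu 2276:Tue 2280:Sun 2284:Fri 2288:Wed 2292:Mon 2296:Sat✓ 2304:Mon 2308:Sat✓
Saturday: 2240, 2268, 2296, 2308 → 4.

4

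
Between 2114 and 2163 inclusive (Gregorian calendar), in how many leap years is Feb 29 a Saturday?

Leap years in 2114–2163: 12 of them.
Feb 29 weekday advances by 5 (mod 7) from one leap year to the next four years later (or differs when a century non-leap intervenes).
Leap-day weekdays: 2116:Sat✓ 2120:Thu 2124:Tue 2128:Sun 2132:Fri 2136:Wed 2140:Mon 2144:Sat✓ 2148:Thu 2152:Tue 2156:Sun 2160:Fri
Saturday: 2116, 2144 → 2.

2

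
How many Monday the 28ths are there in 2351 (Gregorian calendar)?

1

Check the 28th of each month of 2351: Jan 28: Sun, Feb 28: Wed, Mar 28: Wed, Apr 28: Sat, May 28: Mon, Jun 28: Thu, Jul 28: Sat, Aug 28: Tue, Sep 28: Fri, Oct 28: Sun, Nov 28: Wed, Dec 28: Fri.
Monday occurs in May — 1 month.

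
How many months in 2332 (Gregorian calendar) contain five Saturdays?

A month of length L has five Saturdays iff its first Saturday is on day ≤ L−28 (so day 1–3 in a 31-day month, 1–2 in a 30-day month, day 1 in a leap February).
Checking each month of 2332: Jan starts Fri (31d) ✓; Feb starts Mon (29d); Mar starts Tue (31d); Apr starts Fri (30d) ✓; May starts Sun (31d); Jun starts Wed (30d); Jul starts Fri (31d) ✓; Aug starts Mon (31d); Sep starts Thu (30d); Oct starts Sat (31d) ✓; Nov starts Tue (30d); Dec starts Thu (31d) ✓.
Five-Saturday months: January, April, July, October, December → 5.

5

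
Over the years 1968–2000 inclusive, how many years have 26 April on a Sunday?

Track 26 April's weekday year by year (advancing +1, or +2 across a Feb 29):
  1968: Fri  1969: Sat (+1)  1970: Sun (+1) ✓  1971: Mon (+1)  1972: Wed (+2)
  1973: Thu (+1)  1974: Fri (+1)  1975: Sat (+1)  1976: Mon (+2)  1977: Tue (+1)
  1978: Wed (+1)  1979: Thu (+1)  1980: Sat (+2)  1981: Sun (+1) ✓  … (5 more years) …
  1987: Sun (+1) ✓  1988: Tue (+2)  1989: Wed (+1)  1990: Thu (+1)  1991: Fri (+1)
  1992: Sun (+2) ✓  1993: Mon (+1)  1994: Tue (+1)  1995: Wed (+1)  1996: Fri (+2)
  1997: Sat (+1)  1998: Sun (+1) ✓  1999: Mon (+1)  2000: Wed (+2)
Sunday years: 1970, 1981, 1987, 1992, 1998 — 5 in total.

5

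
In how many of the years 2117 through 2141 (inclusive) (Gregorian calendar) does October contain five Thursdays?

10

October has 31 days; it has five Thursdays when Thursday falls among the first (month-length − 28) days — i.e. when October 1 is one of Thursday/Wednesday/Tuesday.
October 1 by year: 2117:Fri 2118:Sat 2119:Sun 2120:Tue✓ 2121:Wed✓ 2122:Thu✓ 2123:Fri 2124:Sun 2125:Mon 2126:Tue✓ 2127:Wed✓ 2128:Fri 2129:Sat 2130:Sun 2131:Mon 2132:Wed✓ 2133:Thu✓ 2134:Fri 2135:Sat 2136:Mon 2137:Tue✓ 2138:Wed✓ 2139:Thu✓ 2140:Sat 2141:Sun
Years with five Thursdays: 2120, 2121, 2122, 2126, 2127, 2132, 2133, 2137, 2138, 2139 → 10.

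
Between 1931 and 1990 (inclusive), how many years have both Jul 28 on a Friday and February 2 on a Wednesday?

2

Check each year's weekday for Jul 28 and February 2:
  1931: Tue/Mon  1932: Thu/Tue  1933: Fri/Thu  1934: Sat/Fri  1935: Sun/Sat  1936: Tue/Sun  1937: Wed/Tue  1938: Thu/Wed  1939: Fri/Thu  1940: Sun/Fri  1941: Mon/Sun  1942: Tue/Mon  1943: Wed/Tue  1944: Fri/Wed ✓  …(32 more)…  1977: Thu/Wed  1978: Fri/Thu  1979: Sat/Fri  1980: Mon/Sat  1981: Tue/Mon  1982: Wed/Tue  1983: Thu/Wed  1984: Sat/Thu  1985: Sun/Sat  1986: Mon/Sun  1987: Tue/Mon  1988: Thu/Tue  1989: Fri/Thu  1990: Sat/Fri
Both conditions hold in: 1944, 1972 — 2.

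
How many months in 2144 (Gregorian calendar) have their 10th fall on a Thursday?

2

Check the 10th of each month of 2144: Jan 10: Fri, Feb 10: Mon, Mar 10: Tue, Apr 10: Fri, May 10: Sun, Jun 10: Wed, Jul 10: Fri, Aug 10: Mon, Sep 10: Thu, Oct 10: Sat, Nov 10: Tue, Dec 10: Thu.
Thursday occurs in September, December — 2 months.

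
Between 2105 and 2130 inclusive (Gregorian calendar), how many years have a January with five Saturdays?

12

January has 31 days; it has five Saturdays when Saturday falls among the first (month-length − 28) days — i.e. when January 1 is one of Saturday/Friday/Thursday.
January 1 by year: 2105:Thu✓ 2106:Fri✓ 2107:Sat✓ 2108:Sun 2109:Tue 2110:Wed 2111:Thu✓ 2112:Fri✓ 2113:Sun 2114:Mon 2115:Tue 2116:Wed 2117:Fri✓ 2118:Sat✓ 2119:Sun 2120:Mon 2121:Wed 2122:Thu✓ 2123:Fri✓ 2124:Sat✓ 2125:Mon 2126:Tue 2127:Wed 2128:Thu✓ 2129:Sat✓ 2130:Sun
Years with five Saturdays: 2105, 2106, 2107, 2111, 2112, 2117, 2118, 2122, 2123, 2124, 2128, 2129 → 12.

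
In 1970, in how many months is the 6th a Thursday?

Check the 6th of each month of 1970: Jan 6: Tue, Feb 6: Fri, Mar 6: Fri, Apr 6: Mon, May 6: Wed, Jun 6: Sat, Jul 6: Mon, Aug 6: Thu, Sep 6: Sun, Oct 6: Tue, Nov 6: Fri, Dec 6: Sun.
Thursday occurs in August — 1 month.

1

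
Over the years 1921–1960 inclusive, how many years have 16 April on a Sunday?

Track 16 April's weekday year by year (advancing +1, or +2 across a Feb 29):
  1921: Sat  1922: Sun (+1) ✓  1923: Mon (+1)  1924: Wed (+2)  1925: Thu (+1)
  1926: Fri (+1)  1927: Sat (+1)  1928: Mon (+2)  1929: Tue (+1)  1930: Wed (+1)
  1931: Thu (+1)  1932: Sat (+2)  1933: Sun (+1) ✓  1934: Mon (+1)  … (12 more years) …
  1947: Wed (+1)  1948: Fri (+2)  1949: Sat (+1)  1950: Sun (+1) ✓  1951: Mon (+1)
  1952: Wed (+2)  1953: Thu (+1)  1954: Fri (+1)  1955: Sat (+1)  1956: Mon (+2)
  1957: Tue (+1)  1958: Wed (+1)  1959: Thu (+1)  1960: Sat (+2)
Sunday years: 1922, 1933, 1939, 1944, 1950 — 5 in total.

5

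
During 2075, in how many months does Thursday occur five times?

4

A month of length L has five Thursdays iff its first Thursday is on day ≤ L−28 (so day 1–3 in a 31-day month, 1–2 in a 30-day month, day 1 in a leap February).
Checking each month of 2075: Jan starts Tue (31d) ✓; Feb starts Fri (28d); Mar starts Fri (31d); Apr starts Mon (30d); May starts Wed (31d) ✓; Jun starts Sat (30d); Jul starts Mon (31d); Aug starts Thu (31d) ✓; Sep starts Sun (30d); Oct starts Tue (31d) ✓; Nov starts Fri (30d); Dec starts Sun (31d).
Five-Thursday months: January, May, August, October → 4.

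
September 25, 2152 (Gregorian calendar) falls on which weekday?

January 1, 2152 is a Saturday.
September 25 is day 269 of the year, i.e. 268 days after Jan 1.
268 mod 7 = 2, so advance 2 weekdays from Saturday: Monday.

Monday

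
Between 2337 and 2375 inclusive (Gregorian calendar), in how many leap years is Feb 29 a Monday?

Leap years in 2337–2375: 9 of them.
Feb 29 weekday advances by 5 (mod 7) from one leap year to the next four years later (or differs when a century non-leap intervenes).
Leap-day weekdays: 2340:Thu 2344:Tue 2348:Sun 2352:Fri 2356:Wed 2360:Mon✓ 2364:Sat 2368:Thu 2372:Tue
Monday: 2360 → 1.

1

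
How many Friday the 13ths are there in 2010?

1

Check the 13th of each month of 2010: Jan 13: Wed, Feb 13: Sat, Mar 13: Sat, Apr 13: Tue, May 13: Thu, Jun 13: Sun, Jul 13: Tue, Aug 13: Fri, Sep 13: Mon, Oct 13: Wed, Nov 13: Sat, Dec 13: Mon.
Friday occurs in August — 1 month.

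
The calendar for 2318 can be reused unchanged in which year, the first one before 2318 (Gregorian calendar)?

Two years share a calendar iff Jan 1 falls on the same weekday and both are leap or both are common. 2318: Jan 1 is Tuesday, common year.
2317: Jan 1 Monday, common
2316: Jan 1 Saturday, leap
2315: Jan 1 Friday, common
2314: Jan 1 Thursday, common
2313: Jan 1 Wednesday, common
2312: Jan 1 Monday, leap
2311: Jan 1 Sunday, common
2310: Jan 1 Saturday, common
2309: Jan 1 Friday, common
2308: Jan 1 Wednesday, leap
2307: Jan 1 Tuesday, common
2307 matches on both conditions.

2307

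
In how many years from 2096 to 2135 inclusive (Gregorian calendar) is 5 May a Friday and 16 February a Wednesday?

1

Check each year's weekday for 5 May and 16 February:
  2096: Sat/Thu  2097: Sun/Sat  2098: Mon/Sun  2099: Tue/Mon  2100: Wed/Tue  2101: Thu/Wed  2102: Fri/Thu  2103: Sat/Fri  2104: Mon/Sat  2105: Tue/Mon  2106: Wed/Tue  2107: Thu/Wed  2108: Sat/Thu  2109: Sun/Sat  …(12 more)…  2122: Tue/Mon  2123: Wed/Tue  2124: Fri/Wed ✓  2125: Sat/Fri  2126: Sun/Sat  2127: Mon/Sun  2128: Wed/Mon  2129: Thu/Wed  2130: Fri/Thu  2131: Sat/Fri  2132: Mon/Sat  2133: Tue/Mon  2134: Wed/Tue  2135: Thu/Wed
Both conditions hold in: 2124 — 1.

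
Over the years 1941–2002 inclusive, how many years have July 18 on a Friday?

9

Track July 18's weekday year by year (advancing +1, or +2 across a Feb 29):
  1941: Fri ✓  1942: Sat (+1)  1943: Sun (+1)  1944: Tue (+2)  1945: Wed (+1)
  1946: Thu (+1)  1947: Fri (+1) ✓  1948: Sun (+2)  1949: Mon (+1)  1950: Tue (+1)
  1951: Wed (+1)  1952: Fri (+2) ✓  1953: Sat (+1)  1954: Sun (+1)  … (34 more years) …
  1989: Tue (+1)  1990: Wed (+1)  1991: Thu (+1)  1992: Sat (+2)  1993: Sun (+1)
  1994: Mon (+1)  1995: Tue (+1)  1996: Thu (+2)  1997: Fri (+1) ✓  1998: Sat (+1)
  1999: Sun (+1)  2000: Tue (+2)  2001: Wed (+1)  2002: Thu (+1)
Friday years: 1941, 1947, 1952, 1958, 1969, 1975, 1980, 1986, 1997 — 9 in total.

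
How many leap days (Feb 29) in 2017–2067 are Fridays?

Leap years in 2017–2067: 12 of them.
Feb 29 weekday advances by 5 (mod 7) from one leap year to the next four years later (or differs when a century non-leap intervenes).
Leap-day weekdays: 2020:Sat 2024:Thu 2028:Tue 2032:Sun 2036:Fri✓ 2040:Wed 2044:Mon 2048:Sat 2052:Thu 2056:Tue 2060:Sun 2064:Fri✓
Friday: 2036, 2064 → 2.

2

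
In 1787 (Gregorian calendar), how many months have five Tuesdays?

A month of length L has five Tuesdays iff its first Tuesday is on day ≤ L−28 (so day 1–3 in a 31-day month, 1–2 in a 30-day month, day 1 in a leap February).
Checking each month of 1787: Jan starts Mon (31d) ✓; Feb starts Thu (28d); Mar starts Thu (31d); Apr starts Sun (30d); May starts Tue (31d) ✓; Jun starts Fri (30d); Jul starts Sun (31d) ✓; Aug starts Wed (31d); Sep starts Sat (30d); Oct starts Mon (31d) ✓; Nov starts Thu (30d); Dec starts Sat (31d).
Five-Tuesday months: January, May, July, October → 4.

4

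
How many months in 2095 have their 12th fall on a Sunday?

Check the 12th of each month of 2095: Jan 12: Wed, Feb 12: Sat, Mar 12: Sat, Apr 12: Tue, May 12: Thu, Jun 12: Sun, Jul 12: Tue, Aug 12: Fri, Sep 12: Mon, Oct 12: Wed, Nov 12: Sat, Dec 12: Mon.
Sunday occurs in June — 1 month.

1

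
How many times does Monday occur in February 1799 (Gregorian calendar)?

February 1799 has 28 days and begins on Friday.
The first Monday is February 4.
Mondays fall on 4, 11, 18, 25 — that's 4.

4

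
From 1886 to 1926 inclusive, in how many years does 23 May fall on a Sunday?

Track 23 May's weekday year by year (advancing +1, or +2 across a Feb 29):
  1886: Sun ✓  1887: Mon (+1)  1888: Wed (+2)  1889: Thu (+1)  1890: Fri (+1)
  1891: Sat (+1)  1892: Mon (+2)  1893: Tue (+1)  1894: Wed (+1)  1895: Thu (+1)
  1896: Sat (+2)  1897: Sun (+1) ✓  1898: Mon (+1)  1899: Tue (+1)  … (13 more years) …
  1913: Fri (+1)  1914: Sat (+1)  1915: Sun (+1) ✓  1916: Tue (+2)  1917: Wed (+1)
  1918: Thu (+1)  1919: Fri (+1)  1920: Sun (+2) ✓  1921: Mon (+1)  1922: Tue (+1)
  1923: Wed (+1)  1924: Fri (+2)  1925: Sat (+1)  1926: Sun (+1) ✓
Sunday years: 1886, 1897, 1909, 1915, 1920, 1926 — 6 in total.

6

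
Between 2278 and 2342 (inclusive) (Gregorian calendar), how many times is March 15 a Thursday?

9

Track March 15's weekday year by year (advancing +1, or +2 across a Feb 29):
  2278: Fri  2279: Sat (+1)  2280: Mon (+2)  2281: Tue (+1)  2282: Wed (+1)
  2283: Thu (+1) ✓  2284: Sat (+2)  2285: Sun (+1)  2286: Mon (+1)  2287: Tue (+1)
  2288: Thu (+2) ✓  2289: Fri (+1)  2290: Sat (+1)  2291: Sun (+1)  … (37 more years) …
  2329: Fri (+1)  2330: Sat (+1)  2331: Sun (+1)  2332: Tue (+2)  2333: Wed (+1)
  2334: Thu (+1) ✓  2335: Fri (+1)  2336: Sun (+2)  2337: Mon (+1)  2338: Tue (+1)
  2339: Wed (+1)  2340: Fri (+2)  2341: Sat (+1)  2342: Sun (+1)
Thursday years: 2283, 2288, 2294, 2300, 2306, 2317, 2323, 2328, 2334 — 9 in total.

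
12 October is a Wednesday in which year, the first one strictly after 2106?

From one year to the next, a fixed date's weekday advances by 1, or by 2 when a Feb 29 lies between the two dates.
2106: October 12 is Tuesday.
2107: Wednesday (+1)
12 October falls on a Wednesday in 2107.

2107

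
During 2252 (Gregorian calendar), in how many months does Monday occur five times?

A month of length L has five Mondays iff its first Monday is on day ≤ L−28 (so day 1–3 in a 31-day month, 1–2 in a 30-day month, day 1 in a leap February).
Checking each month of 2252: Jan starts Thu (31d); Feb starts Sun (29d); Mar starts Mon (31d) ✓; Apr starts Thu (30d); May starts Sat (31d) ✓; Jun starts Tue (30d); Jul starts Thu (31d); Aug starts Sun (31d) ✓; Sep starts Wed (30d); Oct starts Fri (31d); Nov starts Mon (30d) ✓; Dec starts Wed (31d).
Five-Monday months: March, May, August, November → 4.

4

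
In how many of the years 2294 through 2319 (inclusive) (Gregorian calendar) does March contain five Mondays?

March has 31 days; it has five Mondays when Monday falls among the first (month-length − 28) days — i.e. when March 1 is one of Monday/Sunday/Saturday.
March 1 by year: 2294:Thu 2295:Fri 2296:Sun✓ 2297:Mon✓ 2298:Tue 2299:Wed 2300:Thu 2301:Fri 2302:Sat✓ 2303:Sun✓ 2304:Tue 2305:Wed 2306:Thu 2307:Fri 2308:Sun✓ 2309:Mon✓ 2310:Tue 2311:Wed 2312:Fri 2313:Sat✓ 2314:Sun✓ 2315:Mon✓ 2316:Wed 2317:Thu 2318:Fri 2319:Sat✓
Years with five Mondays: 2296, 2297, 2302, 2303, 2308, 2309, 2313, 2314, 2315, 2319 → 10.

10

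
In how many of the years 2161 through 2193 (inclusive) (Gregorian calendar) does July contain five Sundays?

14

July has 31 days; it has five Sundays when Sunday falls among the first (month-length − 28) days — i.e. when July 1 is one of Sunday/Saturday/Friday.
July 1 by year: 2161:Wed 2162:Thu 2163:Fri✓ 2164:Sun✓ 2165:Mon 2166:Tue 2167:Wed 2168:Fri✓ 2169:Sat✓ 2170:Sun✓ 2171:Mon 2172:Wed 2173:Thu 2174:Fri✓ 2175:Sat✓ …(3 more)… 2179:Thu 2180:Sat✓ 2181:Sun✓ 2182:Mon 2183:Tue 2184:Thu 2185:Fri✓ 2186:Sat✓ 2187:Sun✓ 2188:Tue 2189:Wed 2190:Thu 2191:Fri✓ 2192:Sun✓ 2193:Mon
Years with five Sundays: 2163, 2164, 2168, 2169, 2170, 2174, 2175, 2180, 2181, 2185, 2186, 2187, 2191, 2192 → 14.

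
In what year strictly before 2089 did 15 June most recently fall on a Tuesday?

From one year to the next, a fixed date's weekday advances by 1, or by 2 when a Feb 29 lies between the two dates.
2089: June 15 is Wednesday.
2088: Tuesday (−1)
15 June falls on a Tuesday in 2088.

2088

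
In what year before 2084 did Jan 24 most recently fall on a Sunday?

2083

From one year to the next, a fixed date's weekday advances by 1, or by 2 when a Feb 29 lies between the two dates.
2084: January 24 is Monday.
2083: Sunday (−1)
Jan 24 falls on a Sunday in 2083.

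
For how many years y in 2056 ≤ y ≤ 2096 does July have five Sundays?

19

July has 31 days; it has five Sundays when Sunday falls among the first (month-length − 28) days — i.e. when July 1 is one of Sunday/Saturday/Friday.
July 1 by year: 2056:Sat✓ 2057:Sun✓ 2058:Mon 2059:Tue 2060:Thu 2061:Fri✓ 2062:Sat✓ 2063:Sun✓ 2064:Tue 2065:Wed 2066:Thu 2067:Fri✓ 2068:Sun✓ 2069:Mon 2070:Tue …(11 more)… 2082:Wed 2083:Thu 2084:Sat✓ 2085:Sun✓ 2086:Mon 2087:Tue 2088:Thu 2089:Fri✓ 2090:Sat✓ 2091:Sun✓ 2092:Tue 2093:Wed 2094:Thu 2095:Fri✓ 2096:Sun✓
Years with five Sundays: 2056, 2057, 2061, 2062, 2063, 2067, 2068, 2072, 2073, 2074, 2078, 2079, 2084, 2085, 2089, 2090, 2091, 2095, 2096 → 19.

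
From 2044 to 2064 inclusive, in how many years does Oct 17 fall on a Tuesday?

4

Track Oct 17's weekday year by year (advancing +1, or +2 across a Feb 29):
  2044: Mon  2045: Tue (+1) ✓  2046: Wed (+1)  2047: Thu (+1)  2048: Sat (+2)
  2049: Sun (+1)  2050: Mon (+1)  2051: Tue (+1) ✓  2052: Thu (+2)  2053: Fri (+1)
  2054: Sat (+1)  2055: Sun (+1)  2056: Tue (+2) ✓  2057: Wed (+1)  2058: Thu (+1)
  2059: Fri (+1)  2060: Sun (+2)  2061: Mon (+1)  2062: Tue (+1) ✓  2063: Wed (+1)
  2064: Fri (+2)
Tuesday years: 2045, 2051, 2056, 2062 — 4 in total.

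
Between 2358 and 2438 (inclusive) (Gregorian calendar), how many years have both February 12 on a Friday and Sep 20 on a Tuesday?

Check each year's weekday for February 12 and Sep 20:
  2358: Wed/Sat  2359: Thu/Sun  2360: Fri/Tue ✓  2361: Sun/Wed  2362: Mon/Thu  2363: Tue/Fri  2364: Wed/Sun  2365: Fri/Mon  2366: Sat/Tue  2367: Sun/Wed  2368: Mon/Fri  2369: Wed/Sat  2370: Thu/Sun  2371: Fri/Mon  …(53 more)…  2425: Wed/Sat  2426: Thu/Sun  2427: Fri/Mon  2428: Sat/Wed  2429: Mon/Thu  2430: Tue/Fri  2431: Wed/Sat  2432: Thu/Mon  2433: Sat/Tue  2434: Sun/Wed  2435: Mon/Thu  2436: Tue/Sat  2437: Thu/Sun  2438: Fri/Mon
Both conditions hold in: 2360, 2388, 2416 — 3.

3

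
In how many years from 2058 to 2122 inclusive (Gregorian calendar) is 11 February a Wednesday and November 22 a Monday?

Check each year's weekday for 11 February and November 22:
  2058: Mon/Fri  2059: Tue/Sat  2060: Wed/Mon ✓  2061: Fri/Tue  2062: Sat/Wed  2063: Sun/Thu  2064: Mon/Sat  2065: Wed/Sun  2066: Thu/Mon  2067: Fri/Tue  2068: Sat/Thu  2069: Mon/Fri  2070: Tue/Sat  2071: Wed/Sun  …(37 more)…  2109: Mon/Fri  2110: Tue/Sat  2111: Wed/Sun  2112: Thu/Tue  2113: Sat/Wed  2114: Sun/Thu  2115: Mon/Fri  2116: Tue/Sun  2117: Thu/Mon  2118: Fri/Tue  2119: Sat/Wed  2120: Sun/Fri  2121: Tue/Sat  2122: Wed/Sun
Both conditions hold in: 2060, 2088 — 2.

2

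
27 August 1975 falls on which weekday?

Wednesday

January 1, 1975 is a Wednesday.
August 27 is day 239 of the year, i.e. 238 days after Jan 1.
238 mod 7 = 0, so advance 0 weekdays from Wednesday: Wednesday.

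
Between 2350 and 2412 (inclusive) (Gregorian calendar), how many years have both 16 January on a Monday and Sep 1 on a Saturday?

3

Check each year's weekday for 16 January and Sep 1:
  2350: Mon/Fri  2351: Tue/Sat  2352: Wed/Mon  2353: Fri/Tue  2354: Sat/Wed  2355: Sun/Thu  2356: Mon/Sat ✓  2357: Wed/Sun  2358: Thu/Mon  2359: Fri/Tue  2360: Sat/Thu  2361: Mon/Fri  2362: Tue/Sat  2363: Wed/Sun  …(35 more)…  2399: Sat/Wed  2400: Sun/Fri  2401: Tue/Sat  2402: Wed/Sun  2403: Thu/Mon  2404: Fri/Wed  2405: Sun/Thu  2406: Mon/Fri  2407: Tue/Sat  2408: Wed/Mon  2409: Fri/Tue  2410: Sat/Wed  2411: Sun/Thu  2412: Mon/Sat ✓
Both conditions hold in: 2356, 2384, 2412 — 3.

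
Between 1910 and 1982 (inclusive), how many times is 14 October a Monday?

Track 14 October's weekday year by year (advancing +1, or +2 across a Feb 29):
  1910: Fri  1911: Sat (+1)  1912: Mon (+2) ✓  1913: Tue (+1)  1914: Wed (+1)
  1915: Thu (+1)  1916: Sat (+2)  1917: Sun (+1)  1918: Mon (+1) ✓  1919: Tue (+1)
  1920: Thu (+2)  1921: Fri (+1)  1922: Sat (+1)  1923: Sun (+1)  … (45 more years) …
  1969: Tue (+1)  1970: Wed (+1)  1971: Thu (+1)  1972: Sat (+2)  1973: Sun (+1)
  1974: Mon (+1) ✓  1975: Tue (+1)  1976: Thu (+2)  1977: Fri (+1)  1978: Sat (+1)
  1979: Sun (+1)  1980: Tue (+2)  1981: Wed (+1)  1982: Thu (+1)
Monday years: 1912, 1918, 1929, 1935, 1940, 1946, 1957, 1963, 1968, 1974 — 10 in total.

10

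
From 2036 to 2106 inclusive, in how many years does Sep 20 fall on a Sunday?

Track Sep 20's weekday year by year (advancing +1, or +2 across a Feb 29):
  2036: Sat  2037: Sun (+1) ✓  2038: Mon (+1)  2039: Tue (+1)  2040: Thu (+2)
  2041: Fri (+1)  2042: Sat (+1)  2043: Sun (+1) ✓  2044: Tue (+2)  2045: Wed (+1)
  2046: Thu (+1)  2047: Fri (+1)  2048: Sun (+2) ✓  2049: Mon (+1)  … (43 more years) …
  2093: Sun (+1) ✓  2094: Mon (+1)  2095: Tue (+1)  2096: Thu (+2)  2097: Fri (+1)
  2098: Sat (+1)  2099: Sun (+1) ✓  2100: Mon (+1)  2101: Tue (+1)  2102: Wed (+1)
  2103: Thu (+1)  2104: Sat (+2)  2105: Sun (+1) ✓  2106: Mon (+1)
Sunday years: 2037, 2043, 2048, 2054, 2065, 2071, 2076, 2082, 2093, 2099, 2105 — 11 in total.

11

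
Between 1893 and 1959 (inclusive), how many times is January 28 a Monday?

Track January 28's weekday year by year (advancing +1, or +2 across a Feb 29):
  1893: Sat  1894: Sun (+1)  1895: Mon (+1) ✓  1896: Tue (+1)  1897: Thu (+2)
  1898: Fri (+1)  1899: Sat (+1)  1900: Sun (+1)  1901: Mon (+1) ✓  1902: Tue (+1)
  1903: Wed (+1)  1904: Thu (+1)  1905: Sat (+2)  1906: Sun (+1)  … (39 more years) …
  1946: Mon (+1) ✓  1947: Tue (+1)  1948: Wed (+1)  1949: Fri (+2)  1950: Sat (+1)
  1951: Sun (+1)  1952: Mon (+1) ✓  1953: Wed (+2)  1954: Thu (+1)  1955: Fri (+1)
  1956: Sat (+1)  1957: Mon (+2) ✓  1958: Tue (+1)  1959: Wed (+1)
Monday years: 1895, 1901, 1907, 1918, 1924, 1929, 1935, 1946, 1952, 1957 — 10 in total.

10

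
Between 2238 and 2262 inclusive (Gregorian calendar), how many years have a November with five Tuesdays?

7

November has 30 days; it has five Tuesdays when Tuesday falls among the first (month-length − 28) days — i.e. when November 1 is one of Tuesday/Monday.
November 1 by year: 2238:Thu 2239:Fri 2240:Sun 2241:Mon✓ 2242:Tue✓ 2243:Wed 2244:Fri 2245:Sat 2246:Sun 2247:Mon✓ 2248:Wed 2249:Thu 2250:Fri 2251:Sat 2252:Mon✓ 2253:Tue✓ 2254:Wed 2255:Thu 2256:Sat 2257:Sun 2258:Mon✓ 2259:Tue✓ 2260:Thu 2261:Fri 2262:Sat
Years with five Tuesdays: 2241, 2242, 2247, 2252, 2253, 2258, 2259 → 7.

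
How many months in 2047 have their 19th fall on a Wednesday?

1

Check the 19th of each month of 2047: Jan 19: Sat, Feb 19: Tue, Mar 19: Tue, Apr 19: Fri, May 19: Sun, Jun 19: Wed, Jul 19: Fri, Aug 19: Mon, Sep 19: Thu, Oct 19: Sat, Nov 19: Tue, Dec 19: Thu.
Wednesday occurs in June — 1 month.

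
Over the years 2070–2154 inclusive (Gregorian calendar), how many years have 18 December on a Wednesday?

12

Track 18 December's weekday year by year (advancing +1, or +2 across a Feb 29):
  2070: Thu  2071: Fri (+1)  2072: Sun (+2)  2073: Mon (+1)  2074: Tue (+1)
  2075: Wed (+1) ✓  2076: Fri (+2)  2077: Sat (+1)  2078: Sun (+1)  2079: Mon (+1)
  2080: Wed (+2) ✓  2081: Thu (+1)  2082: Fri (+1)  2083: Sat (+1)  … (57 more years) …
  2141: Mon (+1)  2142: Tue (+1)  2143: Wed (+1) ✓  2144: Fri (+2)  2145: Sat (+1)
  2146: Sun (+1)  2147: Mon (+1)  2148: Wed (+2) ✓  2149: Thu (+1)  2150: Fri (+1)
  2151: Sat (+1)  2152: Mon (+2)  2153: Tue (+1)  2154: Wed (+1) ✓
Wednesday years: 2075, 2080, 2086, 2097, 2109, 2115, 2120, 2126, 2137, 2143, 2148, 2154 — 12 in total.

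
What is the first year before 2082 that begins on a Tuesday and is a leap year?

Jan 1 advances by 2 weekdays after a leap year and by 1 after a common year.
2082: Jan 1 is Thursday.
2081: Wednesday
2080: Monday (leap)
2079: Sunday
2078: Saturday
2077: Friday
2076: Wednesday (leap)
2075: Tuesday
2074: Monday
2073: Sunday
2072: Friday (leap)
2071: Thursday
2070: Wednesday
2069: Tuesday
2068: Sunday (leap)
2067: Saturday
2066: Friday
2065: Thursday
2064: Tuesday (leap)
2064 begins on a Tuesday and is a leap year.

2064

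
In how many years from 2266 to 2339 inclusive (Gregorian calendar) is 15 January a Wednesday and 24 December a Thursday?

Check each year's weekday for 15 January and 24 December:
  2266: Mon/Mon  2267: Tue/Tue  2268: Wed/Thu ✓  2269: Fri/Fri  2270: Sat/Sat  2271: Sun/Sun  2272: Mon/Tue  2273: Wed/Wed  2274: Thu/Thu  2275: Fri/Fri  2276: Sat/Sun  2277: Mon/Mon  2278: Tue/Tue  2279: Wed/Wed  …(46 more)…  2326: Fri/Fri  2327: Sat/Sat  2328: Sun/Mon  2329: Tue/Tue  2330: Wed/Wed  2331: Thu/Thu  2332: Fri/Sat  2333: Sun/Sun  2334: Mon/Mon  2335: Tue/Tue  2336: Wed/Thu ✓  2337: Fri/Fri  2338: Sat/Sat  2339: Sun/Sun
Both conditions hold in: 2268, 2296, 2308, 2336 — 4.

4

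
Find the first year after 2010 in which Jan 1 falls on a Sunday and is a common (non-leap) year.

Jan 1 advances by 2 weekdays after a leap year and by 1 after a common year.
2010: Jan 1 is Friday.
2011: Saturday
2012: Sunday (leap)
2013: Tuesday
2014: Wednesday
2015: Thursday
2016: Friday (leap)
2017: Sunday
2017 begins on a Sunday and is a common year.

2017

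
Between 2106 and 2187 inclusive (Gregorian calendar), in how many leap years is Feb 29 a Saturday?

Leap years in 2106–2187: 20 of them.
Feb 29 weekday advances by 5 (mod 7) from one leap year to the next four years later (or differs when a century non-leap intervenes).
Leap-day weekdays: 2108:Wed 2112:Mon 2116:Sat✓ 2120:Thu 2124:Tue 2128:Sun 2132:Fri 2136:Wed 2140:Mon 2144:Sat✓ 2148:Thu 2152:Tue 2156:Sun 2160:Fri 2164:Wed 2168:Mon 2172:Sat✓ 2176:Thu 2180:Tue 2184:Sun
Saturday: 2116, 2144, 2172 → 3.

3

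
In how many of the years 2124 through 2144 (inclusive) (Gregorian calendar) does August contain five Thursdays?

August has 31 days; it has five Thursdays when Thursday falls among the first (month-length − 28) days — i.e. when August 1 is one of Thursday/Wednesday/Tuesday.
August 1 by year: 2124:Tue✓ 2125:Wed✓ 2126:Thu✓ 2127:Fri 2128:Sun 2129:Mon 2130:Tue✓ 2131:Wed✓ 2132:Fri 2133:Sat 2134:Sun 2135:Mon 2136:Wed✓ 2137:Thu✓ 2138:Fri 2139:Sat 2140:Mon 2141:Tue✓ 2142:Wed✓ 2143:Thu✓ 2144:Sat
Years with five Thursdays: 2124, 2125, 2126, 2130, 2131, 2136, 2137, 2141, 2142, 2143 → 10.

10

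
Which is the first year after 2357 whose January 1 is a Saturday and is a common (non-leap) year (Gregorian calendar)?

2366

Jan 1 advances by 2 weekdays after a leap year and by 1 after a common year.
2357: Jan 1 is Tuesday.
2358: Wednesday
2359: Thursday
2360: Friday (leap)
2361: Sunday
2362: Monday
2363: Tuesday
2364: Wednesday (leap)
2365: Friday
2366: Saturday
2366 begins on a Saturday and is a common year.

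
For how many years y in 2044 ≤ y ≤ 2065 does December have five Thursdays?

9

December has 31 days; it has five Thursdays when Thursday falls among the first (month-length − 28) days — i.e. when December 1 is one of Thursday/Wednesday/Tuesday.
December 1 by year: 2044:Thu✓ 2045:Fri 2046:Sat 2047:Sun 2048:Tue✓ 2049:Wed✓ 2050:Thu✓ 2051:Fri 2052:Sun 2053:Mon 2054:Tue✓ 2055:Wed✓ 2056:Fri 2057:Sat 2058:Sun 2059:Mon 2060:Wed✓ 2061:Thu✓ 2062:Fri 2063:Sat 2064:Mon 2065:Tue✓
Years with five Thursdays: 2044, 2048, 2049, 2050, 2054, 2055, 2060, 2061, 2065 → 9.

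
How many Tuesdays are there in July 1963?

5

July 1963 has 31 days and begins on Monday.
The first Tuesday is July 2.
Tuesdays fall on 2, 9, 16, 23, 30 — that's 5.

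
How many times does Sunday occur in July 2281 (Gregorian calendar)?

5

July 2281 has 31 days and begins on Friday.
The first Sunday is July 3.
Sundays fall on 3, 10, 17, 24, 31 — that's 5.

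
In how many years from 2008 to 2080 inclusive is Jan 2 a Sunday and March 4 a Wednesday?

0

Check each year's weekday for Jan 2 and March 4:
  2008: Wed/Tue  2009: Fri/Wed  2010: Sat/Thu  2011: Sun/Fri  2012: Mon/Sun  2013: Wed/Mon  2014: Thu/Tue  2015: Fri/Wed  2016: Sat/Fri  2017: Mon/Sat  2018: Tue/Sun  2019: Wed/Mon  2020: Thu/Wed  2021: Sat/Thu  …(45 more)…  2067: Sun/Fri  2068: Mon/Sun  2069: Wed/Mon  2070: Thu/Tue  2071: Fri/Wed  2072: Sat/Fri  2073: Mon/Sat  2074: Tue/Sun  2075: Wed/Mon  2076: Thu/Wed  2077: Sat/Thu  2078: Sun/Fri  2079: Mon/Sat  2080: Tue/Mon
Both conditions hold in: no year — 0.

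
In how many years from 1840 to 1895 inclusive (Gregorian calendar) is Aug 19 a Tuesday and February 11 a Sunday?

Check each year's weekday for Aug 19 and February 11:
  1840: Wed/Tue  1841: Thu/Thu  1842: Fri/Fri  1843: Sat/Sat  1844: Mon/Sun  1845: Tue/Tue  1846: Wed/Wed  1847: Thu/Thu  1848: Sat/Fri  1849: Sun/Sun  1850: Mon/Mon  1851: Tue/Tue  1852: Thu/Wed  1853: Fri/Fri  …(28 more)…  1882: Sat/Sat  1883: Sun/Sun  1884: Tue/Mon  1885: Wed/Wed  1886: Thu/Thu  1887: Fri/Fri  1888: Sun/Sat  1889: Mon/Mon  1890: Tue/Tue  1891: Wed/Wed  1892: Fri/Thu  1893: Sat/Sat  1894: Sun/Sun  1895: Mon/Mon
Both conditions hold in: no year — 0.

0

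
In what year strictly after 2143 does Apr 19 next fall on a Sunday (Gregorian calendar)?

2144

From one year to the next, a fixed date's weekday advances by 1, or by 2 when a Feb 29 lies between the two dates.
2143: April 19 is Friday.
2144: Sunday (+2)
Apr 19 falls on a Sunday in 2144.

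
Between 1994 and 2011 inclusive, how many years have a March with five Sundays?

March has 31 days; it has five Sundays when Sunday falls among the first (month-length − 28) days — i.e. when March 1 is one of Sunday/Saturday/Friday.
March 1 by year: 1994:Tue 1995:Wed 1996:Fri✓ 1997:Sat✓ 1998:Sun✓ 1999:Mon 2000:Wed 2001:Thu 2002:Fri✓ 2003:Sat✓ 2004:Mon 2005:Tue 2006:Wed 2007:Thu 2008:Sat✓ 2009:Sun✓ 2010:Mon 2011:Tue
Years with five Sundays: 1996, 1997, 1998, 2002, 2003, 2008, 2009 → 7.

7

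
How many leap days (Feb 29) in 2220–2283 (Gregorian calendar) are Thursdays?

Leap years in 2220–2283: 16 of them.
Feb 29 weekday advances by 5 (mod 7) from one leap year to the next four years later (or differs when a century non-leap intervenes).
Leap-day weekdays: 2220:Tue 2224:Sun 2228:Fri 2232:Wed 2236:Mon 2240:Sat 2244:Thu✓ 2248:Tue 2252:Sun 2256:Fri 2260:Wed 2264:Mon 2268:Sat 2272:Thu✓ 2276:Tue 2280:Sun
Thursday: 2244, 2272 → 2.

2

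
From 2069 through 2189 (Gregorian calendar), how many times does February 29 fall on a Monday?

4

Leap years in 2069–2189: 29 of them.
Feb 29 weekday advances by 5 (mod 7) from one leap year to the next four years later (or differs when a century non-leap intervenes).
Leap-day weekdays: 2072:Mon✓ 2076:Sat 2080:Thu 2084:Tue 2088:Sun 2092:Fri 2096:Wed 2104:Fri 2108:Wed 2112:Mon✓ 2116:Sat 2120:Thu 2124:Tue …(3 more)… 2140:Mon✓ 2144:Sat 2148:Thu 2152:Tue 2156:Sun 2160:Fri 2164:Wed 2168:Mon✓ 2172:Sat 2176:Thu 2180:Tue 2184:Sun 2188:Fri
Monday: 2072, 2112, 2140, 2168 → 4.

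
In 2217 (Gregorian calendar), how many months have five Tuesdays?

4

A month of length L has five Tuesdays iff its first Tuesday is on day ≤ L−28 (so day 1–3 in a 31-day month, 1–2 in a 30-day month, day 1 in a leap February).
Checking each month of 2217: Jan starts Wed (31d); Feb starts Sat (28d); Mar starts Sat (31d); Apr starts Tue (30d) ✓; May starts Thu (31d); Jun starts Sun (30d); Jul starts Tue (31d) ✓; Aug starts Fri (31d); Sep starts Mon (30d) ✓; Oct starts Wed (31d); Nov starts Sat (30d); Dec starts Mon (31d) ✓.
Five-Tuesday months: April, July, September, December → 4.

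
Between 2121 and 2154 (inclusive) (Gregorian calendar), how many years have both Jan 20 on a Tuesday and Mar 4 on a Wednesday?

Check each year's weekday for Jan 20 and Mar 4:
  2121: Mon/Tue  2122: Tue/Wed ✓  2123: Wed/Thu  2124: Thu/Sat  2125: Sat/Sun  2126: Sun/Mon  2127: Mon/Tue  2128: Tue/Thu  2129: Thu/Fri  2130: Fri/Sat  2131: Sat/Sun  2132: Sun/Tue  2133: Tue/Wed ✓  2134: Wed/Thu  …(6 more)…  2141: Fri/Sat  2142: Sat/Sun  2143: Sun/Mon  2144: Mon/Wed  2145: Wed/Thu  2146: Thu/Fri  2147: Fri/Sat  2148: Sat/Mon  2149: Mon/Tue  2150: Tue/Wed ✓  2151: Wed/Thu  2152: Thu/Sat  2153: Sat/Sun  2154: Sun/Mon
Both conditions hold in: 2122, 2133, 2139, 2150 — 4.

4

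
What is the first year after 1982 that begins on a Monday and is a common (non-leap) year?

Jan 1 advances by 2 weekdays after a leap year and by 1 after a common year.
1982: Jan 1 is Friday.
1983: Saturday
1984: Sunday (leap)
1985: Tuesday
1986: Wednesday
1987: Thursday
1988: Friday (leap)
1989: Sunday
1990: Monday
1990 begins on a Monday and is a common year.

1990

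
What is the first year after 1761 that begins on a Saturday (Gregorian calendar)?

Jan 1 advances by 2 weekdays after a leap year and by 1 after a common year.
1761: Jan 1 is Thursday.
1762: Friday
1763: Saturday
1763 begins on a Saturday

1763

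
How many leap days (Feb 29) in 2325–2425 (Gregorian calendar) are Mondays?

4

Leap years in 2325–2425: 25 of them.
Feb 29 weekday advances by 5 (mod 7) from one leap year to the next four years later (or differs when a century non-leap intervenes).
Leap-day weekdays: 2328:Wed 2332:Mon✓ 2336:Sat 2340:Thu 2344:Tue 2348:Sun 2352:Fri 2356:Wed 2360:Mon✓ 2364:Sat 2368:Thu 2372:Tue 2376:Sun 2380:Fri 2384:Wed 2388:Mon✓ 2392:Sat 2396:Thu 2400:Tue 2404:Sun 2408:Fri 2412:Wed 2416:Mon✓ 2420:Sat 2424:Thu
Monday: 2332, 2360, 2388, 2416 → 4.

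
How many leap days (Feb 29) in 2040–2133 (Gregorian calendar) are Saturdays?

Leap years in 2040–2133: 23 of them.
Feb 29 weekday advances by 5 (mod 7) from one leap year to the next four years later (or differs when a century non-leap intervenes).
Leap-day weekdays: 2040:Wed 2044:Mon 2048:Sat✓ 2052:Thu 2056:Tue 2060:Sun 2064:Fri 2068:Wed 2072:Mon 2076:Sat✓ 2080:Thu 2084:Tue 2088:Sun 2092:Fri 2096:Wed 2104:Fri 2108:Wed 2112:Mon 2116:Sat✓ 2120:Thu 2124:Tue 2128:Sun 2132:Fri
Saturday: 2048, 2076, 2116 → 3.

3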